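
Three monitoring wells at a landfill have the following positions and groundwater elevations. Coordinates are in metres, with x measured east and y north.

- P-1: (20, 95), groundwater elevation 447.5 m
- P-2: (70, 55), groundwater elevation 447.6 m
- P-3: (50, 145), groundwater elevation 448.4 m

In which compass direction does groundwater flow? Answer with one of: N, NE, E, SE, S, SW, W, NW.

Differences from P-1: to P-2 (Δx, Δy, Δh) = (50, -40, +0.1); to P-3 = (30, 50, +0.9).
Determinant of the coordinate differences = 50·50 − 30·(-40) = 3700.
∂h/∂x = [(+0.1)·50 − (+0.9)·(-40)] / 3700 = +0.01108
∂h/∂y = [50·(+0.9) − 30·(+0.1)] / 3700 = +0.01135
Flow = −∇h = (-0.01108 east, -0.01135 north), which points southwest.

SW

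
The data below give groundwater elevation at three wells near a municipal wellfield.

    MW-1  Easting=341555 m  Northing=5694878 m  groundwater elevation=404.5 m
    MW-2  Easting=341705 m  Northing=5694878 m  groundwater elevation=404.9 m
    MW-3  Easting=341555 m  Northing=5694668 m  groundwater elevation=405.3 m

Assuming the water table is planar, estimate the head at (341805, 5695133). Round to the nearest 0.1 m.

404.2 m

∂h/∂x = (404.9 − 404.5) / (341705 − 341555) = +0.002667
∂h/∂y = (405.3 − 404.5) / (5694668 − 5694878) = -0.003810
h(341805, 5695133) = 404.5 + (+0.002667)·(250) + (-0.003810)·(255) = 404.5 +0.667 -0.971 = 404.195 m.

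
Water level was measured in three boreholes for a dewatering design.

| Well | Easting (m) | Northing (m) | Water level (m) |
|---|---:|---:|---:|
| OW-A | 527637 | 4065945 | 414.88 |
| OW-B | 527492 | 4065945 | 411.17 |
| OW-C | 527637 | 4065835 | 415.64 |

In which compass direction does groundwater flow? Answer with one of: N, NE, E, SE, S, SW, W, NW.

∂h/∂x = (411.17 − 414.88) / (527492 − 527637) = +0.02559
∂h/∂y = (415.64 − 414.88) / (4065835 − 4065945) = -0.006909
Flow = −∇h = (-0.02559 east, +0.006909 north), which points west.

W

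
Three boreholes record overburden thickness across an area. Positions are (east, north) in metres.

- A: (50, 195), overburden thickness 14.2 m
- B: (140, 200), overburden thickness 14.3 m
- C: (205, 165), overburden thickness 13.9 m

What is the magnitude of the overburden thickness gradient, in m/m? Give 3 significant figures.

Three-point gradient (reference A): Δ to B = (90, 5, +0.1), Δ to C = (155, -30, -0.3).
∂d/∂x = +0.0004317, ∂d/∂y = +0.01223 (det = -3475).
|∇f| = √(0.0004317² + 0.01223²) = 0.01224 m/m

0.0122 m/m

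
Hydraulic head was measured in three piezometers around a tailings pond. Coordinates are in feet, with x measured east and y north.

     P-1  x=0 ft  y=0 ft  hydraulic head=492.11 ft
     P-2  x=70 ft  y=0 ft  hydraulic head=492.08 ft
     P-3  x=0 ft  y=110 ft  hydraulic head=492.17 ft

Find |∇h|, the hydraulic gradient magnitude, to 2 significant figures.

0.00069

∂h/∂x = (492.08 − 492.11) / (70 − 0) = -0.0004286
∂h/∂y = (492.17 − 492.11) / (110 − 0) = +0.0005455
|∇h| = √(-0.0004286² + 0.0005455²) = 0.0006937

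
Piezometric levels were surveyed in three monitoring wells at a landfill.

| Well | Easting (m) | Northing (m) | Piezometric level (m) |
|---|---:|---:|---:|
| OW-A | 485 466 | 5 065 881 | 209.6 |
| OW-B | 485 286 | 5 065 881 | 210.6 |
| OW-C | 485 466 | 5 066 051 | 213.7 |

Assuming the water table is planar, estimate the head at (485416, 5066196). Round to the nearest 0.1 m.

217.5 m

∂h/∂x = (210.6 − 209.6) / (485286 − 485466) = -0.005556
∂h/∂y = (213.7 − 209.6) / (5066051 − 5065881) = +0.02412
h(485416, 5066196) = 209.6 + (-0.005556)·(-50) + (+0.02412)·(315) = 209.6 +0.278 +7.597 = 217.475 m.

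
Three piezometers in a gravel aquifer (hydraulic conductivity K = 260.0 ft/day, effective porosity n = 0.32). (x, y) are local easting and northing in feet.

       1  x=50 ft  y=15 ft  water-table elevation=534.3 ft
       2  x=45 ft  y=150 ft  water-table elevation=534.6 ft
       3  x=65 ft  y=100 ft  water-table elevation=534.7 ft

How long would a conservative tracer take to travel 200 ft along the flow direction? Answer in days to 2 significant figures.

21 days

Three-point gradient (reference 1): Δ to 2 = (-5, 135, +0.3), Δ to 3 = (15, 85, +0.4).
∂h/∂x = +0.01163, ∂h/∂y = +0.002653 (det = -2450).
|∇h| = √(0.01163² + 0.002653²) = 0.01193
Seepage velocity v = K·i/n = 260.0 × 0.01193 / 0.32 = 9.693 ft/day.
t = 200 / 9.693 = 20.63 days.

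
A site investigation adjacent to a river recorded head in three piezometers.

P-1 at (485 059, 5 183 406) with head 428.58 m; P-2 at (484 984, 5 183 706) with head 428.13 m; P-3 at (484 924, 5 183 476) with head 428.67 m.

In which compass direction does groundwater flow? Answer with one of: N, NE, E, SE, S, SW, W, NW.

Differences from P-1: to P-2 (Δx, Δy, Δh) = (-75, 300, -0.45); to P-3 = (-135, 70, +0.09).
Determinant of the coordinate differences = (-75)·70 − (-135)·300 = 35250.
∂h/∂x = [(-0.45)·70 − (+0.09)·300] / 35250 = -0.001660
∂h/∂y = [(-75)·(+0.09) − (-135)·(-0.45)] / 35250 = -0.001915
Flow = −∇h = (+0.001660 east, +0.001915 north), which points northeast.

NE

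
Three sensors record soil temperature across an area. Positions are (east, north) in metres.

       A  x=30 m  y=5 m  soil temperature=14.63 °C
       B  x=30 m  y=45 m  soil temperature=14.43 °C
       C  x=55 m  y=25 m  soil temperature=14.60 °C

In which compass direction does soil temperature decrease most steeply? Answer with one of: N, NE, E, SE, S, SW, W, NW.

NW

Differences from A: to B (Δx, Δy, Δh) = (0, 40, -0.20); to C = (25, 20, -0.03).
Determinant of the coordinate differences = 0·20 − 25·40 = -1000.
∂T/∂x = [(-0.20)·20 − (-0.03)·40] / -1000 = +0.002800
∂T/∂y = [0·(-0.03) − 25·(-0.20)] / -1000 = -0.005000
Steepest decrease is along −∇f = (-0.002800 E, +0.005000 N) → northwest.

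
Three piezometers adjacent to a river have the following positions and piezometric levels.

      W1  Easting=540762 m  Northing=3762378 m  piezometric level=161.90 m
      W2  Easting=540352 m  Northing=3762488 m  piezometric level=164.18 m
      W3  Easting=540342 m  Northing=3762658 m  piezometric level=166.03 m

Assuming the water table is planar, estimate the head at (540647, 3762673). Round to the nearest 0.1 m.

165.4 m

Differences from W1: to W2 (Δx, Δy, Δh) = (-410, 110, +2.28); to W3 = (-420, 280, +4.13).
Solve a·Δx + b·Δy = Δh: det = (-410)·280 − (-420)·110 = -68600.
∂h/∂x = [(+2.28)·280 − (+4.13)·110] / -68600 = -0.002684
∂h/∂y = [(-410)·(+4.13) − (-420)·(+2.28)] / -68600 = +0.01072
h(540647, 3762673) = 161.90 + (-0.002684)·(-115) + (+0.01072)·(295) = 161.90 +0.309 +3.164 = 165.372 m.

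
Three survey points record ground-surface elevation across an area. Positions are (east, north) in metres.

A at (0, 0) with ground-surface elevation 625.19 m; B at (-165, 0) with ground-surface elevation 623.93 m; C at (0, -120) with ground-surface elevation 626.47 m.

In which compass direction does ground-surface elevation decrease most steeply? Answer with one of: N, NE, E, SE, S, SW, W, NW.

NW

∂z/∂x = (623.93 − 625.19) / (-165 − 0) = +0.007636
∂z/∂y = (626.47 − 625.19) / (-120 − 0) = -0.01067
Steepest decrease is along −∇f = (-0.007636 E, +0.01067 N) → northwest.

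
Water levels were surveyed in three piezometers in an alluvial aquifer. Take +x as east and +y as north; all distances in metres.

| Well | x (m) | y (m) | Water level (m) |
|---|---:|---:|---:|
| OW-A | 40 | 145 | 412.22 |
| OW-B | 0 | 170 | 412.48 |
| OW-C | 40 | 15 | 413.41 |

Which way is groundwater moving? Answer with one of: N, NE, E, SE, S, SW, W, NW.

With h = a·x + b·y + c and OW-A as origin, the differences give:
  (-40)·a + 25·b = +0.26
  0·a + (-130)·b = +1.19
Eliminate b (×(-130) and ×25, subtract): 5200·a = -63.550 → a = ∂h/∂x = -0.01222
Back-substitute: b = ∂h/∂y = -0.009154.
Flow = −∇h = (+0.01222 east, +0.009154 north), which points northeast.

NE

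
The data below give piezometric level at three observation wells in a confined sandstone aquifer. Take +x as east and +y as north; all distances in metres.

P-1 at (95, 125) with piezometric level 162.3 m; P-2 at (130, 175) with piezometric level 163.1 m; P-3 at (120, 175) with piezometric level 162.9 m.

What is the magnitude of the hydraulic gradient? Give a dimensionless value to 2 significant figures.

Three-point gradient (reference P-1): Δ to P-2 = (35, 50, +0.8), Δ to P-3 = (25, 50, +0.6).
∂h/∂x = +0.02000, ∂h/∂y = +0.002000 (det = 500).
|∇h| = √(0.02000² + 0.002000²) = 0.0201

0.020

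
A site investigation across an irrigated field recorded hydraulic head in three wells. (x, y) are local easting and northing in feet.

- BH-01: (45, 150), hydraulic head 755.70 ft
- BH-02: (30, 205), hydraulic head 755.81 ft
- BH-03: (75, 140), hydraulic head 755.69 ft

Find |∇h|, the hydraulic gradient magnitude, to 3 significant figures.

Taking BH-01 as reference: BH-02−BH-01 = (-15, 55, +0.11); BH-03−BH-01 = (30, -10, -0.01).
Determinant of the coordinate differences = (-15)·(-10) − 30·55 = -1500.
∂h/∂x = [(+0.11)·(-10) − (-0.01)·55] / -1500 = +0.0003667
∂h/∂y = [(-15)·(-0.01) − 30·(+0.11)] / -1500 = +0.002100
|∇h| = √(0.0003667² + 0.002100²) = 0.002132

0.00213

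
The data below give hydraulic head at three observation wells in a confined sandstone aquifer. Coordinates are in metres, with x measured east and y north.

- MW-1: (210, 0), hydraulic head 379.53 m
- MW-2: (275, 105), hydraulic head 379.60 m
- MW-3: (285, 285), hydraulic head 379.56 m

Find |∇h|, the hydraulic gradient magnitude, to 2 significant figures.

Three-point gradient (reference MW-1): Δ to MW-2 = (65, 105, +0.07), Δ to MW-3 = (75, 285, +0.03).
∂h/∂x = +0.001577, ∂h/∂y = -0.0003099 (det = 10650).
|∇h| = √(0.001577² + -0.0003099²) = 0.001607

0.0016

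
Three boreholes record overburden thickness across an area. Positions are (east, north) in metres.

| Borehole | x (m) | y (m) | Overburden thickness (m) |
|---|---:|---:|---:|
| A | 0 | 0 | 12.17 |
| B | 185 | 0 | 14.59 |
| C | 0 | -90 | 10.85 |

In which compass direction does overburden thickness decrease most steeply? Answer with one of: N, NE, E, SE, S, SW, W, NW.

∂d/∂x = (14.59 − 12.17) / (185 − 0) = +0.01308
∂d/∂y = (10.85 − 12.17) / (-90 − 0) = +0.01467
Steepest decrease is along −∇f = (-0.01308 E, -0.01467 N) → southwest.

SW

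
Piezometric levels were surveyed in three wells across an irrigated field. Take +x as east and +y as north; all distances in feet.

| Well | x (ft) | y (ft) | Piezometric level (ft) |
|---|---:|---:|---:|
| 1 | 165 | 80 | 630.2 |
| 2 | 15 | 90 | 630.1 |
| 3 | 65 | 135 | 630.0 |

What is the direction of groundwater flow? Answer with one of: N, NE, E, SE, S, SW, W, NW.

N

Differences from 1: to 2 (Δx, Δy, Δh) = (-150, 10, -0.1); to 3 = (-100, 55, -0.2).
Determinant of the coordinate differences = (-150)·55 − (-100)·10 = -7250.
∂h/∂x = [(-0.1)·55 − (-0.2)·10] / -7250 = +0.0004828
∂h/∂y = [(-150)·(-0.2) − (-100)·(-0.1)] / -7250 = -0.002759
Flow = −∇h = (-0.0004828 east, +0.002759 north), which points north.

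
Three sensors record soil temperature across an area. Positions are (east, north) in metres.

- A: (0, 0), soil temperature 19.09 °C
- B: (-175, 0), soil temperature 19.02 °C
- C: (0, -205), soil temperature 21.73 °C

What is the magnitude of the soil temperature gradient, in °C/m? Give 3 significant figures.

0.0129 °C/m

∂T/∂x = (19.02 − 19.09) / (-175 − 0) = +0.0004000
∂T/∂y = (21.73 − 19.09) / (-205 − 0) = -0.01288
|∇f| = √(0.0004000² + -0.01288²) = 0.01289 °C/m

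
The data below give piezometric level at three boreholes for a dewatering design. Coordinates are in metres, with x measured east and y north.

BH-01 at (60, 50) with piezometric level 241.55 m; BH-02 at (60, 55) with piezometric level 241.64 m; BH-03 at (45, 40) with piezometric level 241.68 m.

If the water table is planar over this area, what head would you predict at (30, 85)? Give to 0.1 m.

242.8 m

Taking BH-01 as reference: BH-02−BH-01 = (0, 5, +0.09); BH-03−BH-01 = (-15, -10, +0.13).
Solve a·Δx + b·Δy = Δh: det = 0·(-10) − (-15)·5 = 75.
∂h/∂x = [(+0.09)·(-10) − (+0.13)·5] / 75 = -0.02067
∂h/∂y = [0·(+0.13) − (-15)·(+0.09)] / 75 = +0.01800
h(30, 85) = 241.55 + (-0.02067)·(-30) + (+0.01800)·(35) = 241.55 +0.620 +0.630 = 242.800 m.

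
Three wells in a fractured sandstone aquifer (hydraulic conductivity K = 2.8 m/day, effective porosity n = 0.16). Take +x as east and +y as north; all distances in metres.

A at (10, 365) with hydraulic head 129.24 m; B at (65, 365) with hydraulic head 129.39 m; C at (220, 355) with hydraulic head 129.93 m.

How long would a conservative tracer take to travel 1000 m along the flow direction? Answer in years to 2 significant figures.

13 years

Differences from A: to B (Δx, Δy, Δh) = (55, 0, +0.15); to C = (210, -10, +0.69).
Determinant of the coordinate differences = 55·(-10) − 210·0 = -550.
∂h/∂x = [(+0.15)·(-10) − (+0.69)·0] / -550 = +0.002727
∂h/∂y = [55·(+0.69) − 210·(+0.15)] / -550 = -0.01173
|∇h| = √(0.002727² + -0.01173²) = 0.01204
Seepage velocity v = K·i/n = 2.8 × 0.01204 / 0.16 = 0.2107 m/day.
t = 1000 / 0.2107 = 4746 days = 13 years.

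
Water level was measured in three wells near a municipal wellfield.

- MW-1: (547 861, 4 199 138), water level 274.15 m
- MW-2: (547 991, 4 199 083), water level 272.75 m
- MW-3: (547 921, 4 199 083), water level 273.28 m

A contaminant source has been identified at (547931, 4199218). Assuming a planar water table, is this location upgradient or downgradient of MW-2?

upgradient

Taking MW-1 as reference: MW-2−MW-1 = (130, -55, -1.40); MW-3−MW-1 = (60, -55, -0.87).
Solve a·Δx + b·Δy = Δh: det = 130·(-55) − 60·(-55) = -3850.
∂h/∂x = [(-1.40)·(-55) − (-0.87)·(-55)] / -3850 = -0.007571
∂h/∂y = [130·(-0.87) − 60·(-1.40)] / -3850 = +0.007558
Head at (547931, 4199218) = 274.15 + (-0.007571)·(70) + (+0.007558)·(80) = 274.22 m.
That is higher than the 272.75 m at MW-2, so the point is upgradient.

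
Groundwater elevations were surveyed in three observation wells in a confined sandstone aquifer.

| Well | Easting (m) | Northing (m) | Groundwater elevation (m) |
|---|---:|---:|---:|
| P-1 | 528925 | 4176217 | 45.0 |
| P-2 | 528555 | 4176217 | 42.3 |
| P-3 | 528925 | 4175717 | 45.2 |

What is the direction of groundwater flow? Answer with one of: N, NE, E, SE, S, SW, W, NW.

W

∂h/∂x = (42.3 − 45.0) / (528555 − 528925) = +0.007297
∂h/∂y = (45.2 − 45.0) / (4175717 − 4176217) = -0.0004000
Flow = −∇h = (-0.007297 east, +0.0004000 north), which points west.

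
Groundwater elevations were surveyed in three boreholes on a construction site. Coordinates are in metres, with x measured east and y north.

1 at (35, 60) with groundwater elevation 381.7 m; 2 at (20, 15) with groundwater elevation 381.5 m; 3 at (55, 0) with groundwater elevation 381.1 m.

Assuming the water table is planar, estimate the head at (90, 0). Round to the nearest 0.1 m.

Taking 1 as reference: 2−1 = (-15, -45, -0.2); 3−1 = (20, -60, -0.6).
Solve a·Δx + b·Δy = Δh: det = (-15)·(-60) − 20·(-45) = 1800.
∂h/∂x = [(-0.2)·(-60) − (-0.6)·(-45)] / 1800 = -0.008333
∂h/∂y = [(-15)·(-0.6) − 20·(-0.2)] / 1800 = +0.007222
h(90, 0) = 381.7 + (-0.008333)·(55) + (+0.007222)·(-60) = 381.7 -0.458 -0.433 = 380.808 m.

380.8 m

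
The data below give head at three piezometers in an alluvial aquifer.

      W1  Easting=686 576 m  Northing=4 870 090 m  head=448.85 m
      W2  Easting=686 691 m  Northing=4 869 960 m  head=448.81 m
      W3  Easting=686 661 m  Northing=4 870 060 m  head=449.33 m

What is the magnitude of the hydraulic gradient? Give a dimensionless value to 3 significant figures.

0.0114

Differences from W1: to W2 (Δx, Δy, Δh) = (115, -130, -0.04); to W3 = (85, -30, +0.48).
Solve a·Δx + b·Δy = Δh: det = 115·(-30) − 85·(-130) = 7600.
∂h/∂x = [(-0.04)·(-30) − (+0.48)·(-130)] / 7600 = +0.008368
∂h/∂y = [115·(+0.48) − 85·(-0.04)] / 7600 = +0.007711
|∇h| = √(0.008368² + 0.007711²) = 0.01138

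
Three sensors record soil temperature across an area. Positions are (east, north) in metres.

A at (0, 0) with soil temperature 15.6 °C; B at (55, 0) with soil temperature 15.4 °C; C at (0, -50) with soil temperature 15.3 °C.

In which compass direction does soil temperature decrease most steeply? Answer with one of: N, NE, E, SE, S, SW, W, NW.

SE

∂T/∂x = (15.4 − 15.6) / (55 − 0) = -0.003636
∂T/∂y = (15.3 − 15.6) / (-50 − 0) = +0.006000
Steepest decrease is along −∇f = (+0.003636 E, -0.006000 N) → southeast.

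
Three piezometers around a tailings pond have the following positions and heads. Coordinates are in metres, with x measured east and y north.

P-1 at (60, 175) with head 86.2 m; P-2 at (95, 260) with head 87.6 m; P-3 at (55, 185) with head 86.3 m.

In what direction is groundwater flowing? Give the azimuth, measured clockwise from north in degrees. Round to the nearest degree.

208°

Differences from P-1: to P-2 (Δx, Δy, Δh) = (35, 85, +1.4); to P-3 = (-5, 10, +0.1).
Determinant of the coordinate differences = 35·10 − (-5)·85 = 775.
∂h/∂x = [(+1.4)·10 − (+0.1)·85] / 775 = +0.007097
∂h/∂y = [35·(+0.1) − (-5)·(+1.4)] / 775 = +0.01355
Flow direction (−∇h) has components (-0.007097 E, -0.01355 N).
Azimuth = atan2(E, N) = atan2(-0.007097, -0.01355) = 207.6° ≈ 208°.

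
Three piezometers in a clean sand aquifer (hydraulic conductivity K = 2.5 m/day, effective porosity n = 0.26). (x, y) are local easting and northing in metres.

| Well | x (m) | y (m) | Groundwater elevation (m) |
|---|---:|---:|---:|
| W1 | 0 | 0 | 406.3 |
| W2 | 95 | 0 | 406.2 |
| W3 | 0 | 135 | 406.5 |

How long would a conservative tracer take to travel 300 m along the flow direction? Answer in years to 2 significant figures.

47 years

∂h/∂x = (406.2 − 406.3) / (95 − 0) = -0.001053
∂h/∂y = (406.5 − 406.3) / (135 − 0) = +0.001481
|∇h| = √(-0.001053² + 0.001481²) = 0.001817
Seepage velocity v = K·i/n = 2.5 × 0.001817 / 0.26 = 0.01747 m/day.
t = 300 / 0.01747 = 1.717e+04 days = 47 years.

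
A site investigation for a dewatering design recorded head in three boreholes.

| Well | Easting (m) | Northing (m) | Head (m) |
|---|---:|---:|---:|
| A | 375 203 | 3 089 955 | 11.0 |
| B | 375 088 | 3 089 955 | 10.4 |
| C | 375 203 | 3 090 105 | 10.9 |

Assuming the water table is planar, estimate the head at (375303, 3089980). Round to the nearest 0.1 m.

∂h/∂x = (10.4 − 11.0) / (375088 − 375203) = +0.005217
∂h/∂y = (10.9 − 11.0) / (3090105 − 3089955) = -0.0006667
h(375303, 3089980) = 11.0 + (+0.005217)·(100) + (-0.0006667)·(25) = 11.0 +0.522 -0.017 = 11.505 m.

11.5 m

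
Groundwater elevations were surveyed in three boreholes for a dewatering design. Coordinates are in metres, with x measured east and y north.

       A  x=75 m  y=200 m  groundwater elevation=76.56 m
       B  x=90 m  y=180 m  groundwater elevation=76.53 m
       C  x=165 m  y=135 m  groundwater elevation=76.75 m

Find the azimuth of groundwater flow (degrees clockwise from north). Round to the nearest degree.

226°

Differences from A: to B (Δx, Δy, Δh) = (15, -20, -0.03); to C = (90, -65, +0.19).
Determinant of the coordinate differences = 15·(-65) − 90·(-20) = 825.
∂h/∂x = [(-0.03)·(-65) − (+0.19)·(-20)] / 825 = +0.006970
∂h/∂y = [15·(+0.19) − 90·(-0.03)] / 825 = +0.006727
Flow direction (−∇h) has components (-0.006970 E, -0.006727 N).
Azimuth = atan2(E, N) = atan2(-0.006970, -0.006727) = 226.0° ≈ 226°.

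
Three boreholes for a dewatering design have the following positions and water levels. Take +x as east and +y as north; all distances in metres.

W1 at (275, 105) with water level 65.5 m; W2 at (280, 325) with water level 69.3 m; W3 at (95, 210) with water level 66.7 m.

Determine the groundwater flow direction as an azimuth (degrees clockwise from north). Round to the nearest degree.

Taking W1 as reference: W2−W1 = (5, 220, +3.8); W3−W1 = (-180, 105, +1.2).
Determinant of the coordinate differences = 5·105 − (-180)·220 = 40125.
∂h/∂x = [(+3.8)·105 − (+1.2)·220] / 40125 = +0.003364
∂h/∂y = [5·(+1.2) − (-180)·(+3.8)] / 40125 = +0.01720
Flow direction (−∇h) has components (-0.003364 E, -0.01720 N).
Azimuth = atan2(E, N) = atan2(-0.003364, -0.01720) = 191.1° ≈ 191°.

191°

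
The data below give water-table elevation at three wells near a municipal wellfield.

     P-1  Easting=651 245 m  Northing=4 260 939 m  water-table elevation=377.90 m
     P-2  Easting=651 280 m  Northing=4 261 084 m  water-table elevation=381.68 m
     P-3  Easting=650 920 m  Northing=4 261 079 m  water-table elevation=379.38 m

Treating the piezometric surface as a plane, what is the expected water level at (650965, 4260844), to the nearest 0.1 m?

Taking P-1 as reference: P-2−P-1 = (35, 145, +3.78); P-3−P-1 = (-325, 140, +1.48).
Determinant of the coordinate differences = 35·140 − (-325)·145 = 52025.
∂h/∂x = [(+3.78)·140 − (+1.48)·145] / 52025 = +0.006047
∂h/∂y = [35·(+1.48) − (-325)·(+3.78)] / 52025 = +0.02461
h(650965, 4260844) = 377.90 + (+0.006047)·(-280) + (+0.02461)·(-95) = 377.90 -1.693 -2.338 = 373.869 m.

373.9 m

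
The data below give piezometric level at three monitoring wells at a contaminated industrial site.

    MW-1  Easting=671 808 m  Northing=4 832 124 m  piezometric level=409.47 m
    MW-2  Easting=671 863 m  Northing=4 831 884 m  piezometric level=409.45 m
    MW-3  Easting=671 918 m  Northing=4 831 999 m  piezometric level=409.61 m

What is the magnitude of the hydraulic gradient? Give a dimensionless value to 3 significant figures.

0.00192

With h = a·x + b·y + c and MW-1 as origin, the differences give:
  55·a + (-240)·b = -0.02
  110·a + (-125)·b = +0.14
Eliminate b (×(-125) and ×(-240), subtract): 19525·a = 36.100 → a = ∂h/∂x = +0.001849
Back-substitute: b = ∂h/∂y = +0.0005070.
|∇h| = √(0.001849² + 0.0005070²) = 0.001917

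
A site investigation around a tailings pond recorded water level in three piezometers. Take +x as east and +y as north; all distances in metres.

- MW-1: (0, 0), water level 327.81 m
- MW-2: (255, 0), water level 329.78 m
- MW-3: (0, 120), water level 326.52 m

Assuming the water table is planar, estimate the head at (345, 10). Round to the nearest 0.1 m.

330.4 m

∂h/∂x = (329.78 − 327.81) / (255 − 0) = +0.007725
∂h/∂y = (326.52 − 327.81) / (120 − 0) = -0.01075
h(345, 10) = 327.81 + (+0.007725)·(345) + (-0.01075)·(10) = 327.81 +2.665 -0.108 = 330.368 m.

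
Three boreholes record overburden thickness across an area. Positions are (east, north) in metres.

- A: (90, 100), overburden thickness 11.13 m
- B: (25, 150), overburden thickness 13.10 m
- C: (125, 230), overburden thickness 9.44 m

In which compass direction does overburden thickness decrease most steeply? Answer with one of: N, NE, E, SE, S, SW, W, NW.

E

Three-point gradient (reference A): Δ to B = (-65, 50, +1.97), Δ to C = (35, 130, -1.69).
∂d/∂x = -0.03339, ∂d/∂y = -0.004010 (det = -10200).
Steepest decrease is along −∇f = (+0.03339 E, +0.004010 N) → east.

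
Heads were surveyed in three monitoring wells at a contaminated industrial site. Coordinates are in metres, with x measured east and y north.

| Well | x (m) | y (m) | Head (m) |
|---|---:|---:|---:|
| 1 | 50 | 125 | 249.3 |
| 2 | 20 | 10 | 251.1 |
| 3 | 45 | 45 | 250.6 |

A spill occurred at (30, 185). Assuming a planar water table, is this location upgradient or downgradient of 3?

With h = a·x + b·y + c and 1 as origin, the differences give:
  (-30)·a + (-115)·b = +1.8
  (-5)·a + (-80)·b = +1.3
Eliminate b (×(-80) and ×(-115), subtract): 1825·a = 5.50 → a = ∂h/∂x = +0.003014
Back-substitute: b = ∂h/∂y = -0.01644.
Head at (30, 185) = 249.3 + (+0.003014)·(-20) + (-0.01644)·(60) = 248.25 m.
That is lower than the 250.6 m at 3, so the point is downgradient.

downgradient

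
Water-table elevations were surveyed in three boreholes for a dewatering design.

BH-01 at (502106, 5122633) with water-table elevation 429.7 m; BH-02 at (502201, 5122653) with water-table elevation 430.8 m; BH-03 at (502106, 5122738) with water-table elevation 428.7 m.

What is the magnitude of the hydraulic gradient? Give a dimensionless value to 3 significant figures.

0.0166

With h = a·x + b·y + c and BH-01 as origin, the differences give:
  95·a + 20·b = +1.1
  0·a + 105·b = -1.0
Eliminate b (×105 and ×20, subtract): 9975·a = 135.50 → a = ∂h/∂x = +0.01358
Back-substitute: b = ∂h/∂y = -0.009524.
|∇h| = √(0.01358² + -0.009524²) = 0.01659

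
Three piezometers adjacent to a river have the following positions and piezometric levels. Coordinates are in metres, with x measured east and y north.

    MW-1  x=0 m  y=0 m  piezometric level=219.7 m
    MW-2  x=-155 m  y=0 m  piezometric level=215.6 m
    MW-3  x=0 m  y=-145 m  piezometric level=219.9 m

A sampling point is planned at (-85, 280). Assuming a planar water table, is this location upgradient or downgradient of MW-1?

∂h/∂x = (215.6 − 219.7) / (-155 − 0) = +0.02645
∂h/∂y = (219.9 − 219.7) / (-145 − 0) = -0.001379
Head at (-85, 280) = 219.7 + (+0.02645)·(-85) + (-0.001379)·(280) = 217.07 m.
That is lower than the 219.7 m at MW-1, so the point is downgradient.

downgradient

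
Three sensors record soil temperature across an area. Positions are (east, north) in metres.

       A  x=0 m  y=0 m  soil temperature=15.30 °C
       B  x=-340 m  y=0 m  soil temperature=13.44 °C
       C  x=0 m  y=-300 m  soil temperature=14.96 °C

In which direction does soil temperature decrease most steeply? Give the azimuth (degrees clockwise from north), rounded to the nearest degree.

∂T/∂x = (13.44 − 15.30) / (-340 − 0) = +0.005471
∂T/∂y = (14.96 − 15.30) / (-300 − 0) = +0.001133
Steepest decrease is along −∇f: components (-0.005471 E, -0.001133 N).
Azimuth = atan2(-0.005471, -0.001133) = 258.3° ≈ 258°.

258°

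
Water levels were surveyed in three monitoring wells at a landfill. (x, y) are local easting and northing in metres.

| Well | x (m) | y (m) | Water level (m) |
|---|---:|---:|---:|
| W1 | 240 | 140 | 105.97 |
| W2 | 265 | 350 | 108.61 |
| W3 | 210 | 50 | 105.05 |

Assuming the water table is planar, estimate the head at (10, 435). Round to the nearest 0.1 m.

With h = a·x + b·y + c and W1 as origin, the differences give:
  25·a + 210·b = +2.64
  (-30)·a + (-90)·b = -0.92
Eliminate b (×(-90) and ×210, subtract): 4050·a = -44.400 → a = ∂h/∂x = -0.01096
Back-substitute: b = ∂h/∂y = +0.01388.
h(10, 435) = 105.97 + (-0.01096)·(-230) + (+0.01388)·(295) = 105.97 +2.521 +4.094 = 112.585 m.

112.6 m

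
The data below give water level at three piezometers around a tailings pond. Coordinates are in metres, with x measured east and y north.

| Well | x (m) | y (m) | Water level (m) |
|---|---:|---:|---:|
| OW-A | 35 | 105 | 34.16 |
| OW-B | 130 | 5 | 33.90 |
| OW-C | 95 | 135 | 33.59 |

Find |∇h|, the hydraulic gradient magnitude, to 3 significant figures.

Taking OW-A as reference: OW-B−OW-A = (95, -100, -0.26); OW-C−OW-A = (60, 30, -0.57).
Solve a·Δx + b·Δy = Δh: det = 95·30 − 60·(-100) = 8850.
∂h/∂x = [(-0.26)·30 − (-0.57)·(-100)] / 8850 = -0.007322
∂h/∂y = [95·(-0.57) − 60·(-0.26)] / 8850 = -0.004356
|∇h| = √(-0.007322² + -0.004356²) = 0.00852

0.00852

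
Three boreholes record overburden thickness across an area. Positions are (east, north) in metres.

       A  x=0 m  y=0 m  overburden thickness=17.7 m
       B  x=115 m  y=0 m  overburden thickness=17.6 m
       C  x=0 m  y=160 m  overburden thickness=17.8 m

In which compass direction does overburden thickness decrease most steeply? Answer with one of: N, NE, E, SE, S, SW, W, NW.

SE

∂d/∂x = (17.6 − 17.7) / (115 − 0) = -0.0008696
∂d/∂y = (17.8 − 17.7) / (160 − 0) = +0.0006250
Steepest decrease is along −∇f = (+0.0008696 E, -0.0006250 N) → southeast.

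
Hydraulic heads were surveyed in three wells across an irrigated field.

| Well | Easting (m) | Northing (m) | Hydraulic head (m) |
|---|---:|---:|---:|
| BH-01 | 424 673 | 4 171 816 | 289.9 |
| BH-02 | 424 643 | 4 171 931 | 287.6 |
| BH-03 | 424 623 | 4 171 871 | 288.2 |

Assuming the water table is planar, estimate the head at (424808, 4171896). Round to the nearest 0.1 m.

290.9 m

Differences from BH-01: to BH-02 (Δx, Δy, Δh) = (-30, 115, -2.3); to BH-03 = (-50, 55, -1.7).
Determinant of the coordinate differences = (-30)·55 − (-50)·115 = 4100.
∂h/∂x = [(-2.3)·55 − (-1.7)·115] / 4100 = +0.01683
∂h/∂y = [(-30)·(-1.7) − (-50)·(-2.3)] / 4100 = -0.01561
h(424808, 4171896) = 289.9 + (+0.01683)·(135) + (-0.01561)·(80) = 289.9 +2.272 -1.249 = 290.923 m.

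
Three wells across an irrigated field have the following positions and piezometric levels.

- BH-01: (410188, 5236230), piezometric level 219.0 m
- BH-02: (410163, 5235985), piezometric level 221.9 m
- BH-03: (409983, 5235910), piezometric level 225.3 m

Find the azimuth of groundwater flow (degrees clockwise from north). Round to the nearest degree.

055°

With h = a·x + b·y + c and BH-01 as origin, the differences give:
  (-25)·a + (-245)·b = +2.9
  (-205)·a + (-320)·b = +6.3
Eliminate b (×(-320) and ×(-245), subtract): -42225·a = 615.50 → a = ∂h/∂x = -0.01458
Back-substitute: b = ∂h/∂y = -0.01035.
Flow direction (−∇h) has components (+0.01458 E, +0.01035 N).
Azimuth = atan2(E, N) = atan2(+0.01458, +0.01035) = 54.6° ≈ 055°.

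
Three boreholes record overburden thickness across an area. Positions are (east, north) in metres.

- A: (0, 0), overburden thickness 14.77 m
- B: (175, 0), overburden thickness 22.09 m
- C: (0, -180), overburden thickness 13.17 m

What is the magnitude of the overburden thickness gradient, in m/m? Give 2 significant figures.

0.043 m/m

∂d/∂x = (22.09 − 14.77) / (175 − 0) = +0.04183
∂d/∂y = (13.17 − 14.77) / (-180 − 0) = +0.008889
|∇f| = √(0.04183² + 0.008889²) = 0.04276 m/m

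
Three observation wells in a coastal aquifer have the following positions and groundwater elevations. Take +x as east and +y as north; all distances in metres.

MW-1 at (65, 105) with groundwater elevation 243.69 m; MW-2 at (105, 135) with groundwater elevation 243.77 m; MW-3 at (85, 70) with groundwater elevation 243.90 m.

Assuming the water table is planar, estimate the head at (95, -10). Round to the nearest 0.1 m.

244.2 m

With h = a·x + b·y + c and MW-1 as origin, the differences give:
  40·a + 30·b = +0.08
  20·a + (-35)·b = +0.21
Eliminate b (×(-35) and ×30, subtract): -2000·a = -9.100 → a = ∂h/∂x = +0.004550
Back-substitute: b = ∂h/∂y = -0.003400.
h(95, -10) = 243.69 + (+0.004550)·(30) + (-0.003400)·(-115) = 243.69 +0.137 +0.391 = 244.218 m.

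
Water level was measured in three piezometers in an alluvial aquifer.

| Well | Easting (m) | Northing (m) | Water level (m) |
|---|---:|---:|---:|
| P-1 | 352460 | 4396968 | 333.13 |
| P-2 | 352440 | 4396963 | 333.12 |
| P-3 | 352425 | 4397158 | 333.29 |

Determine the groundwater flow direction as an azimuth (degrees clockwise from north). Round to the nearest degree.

Differences from P-1: to P-2 (Δx, Δy, Δh) = (-20, -5, -0.01); to P-3 = (-35, 190, +0.16).
Solve a·Δx + b·Δy = Δh: det = (-20)·190 − (-35)·(-5) = -3975.
∂h/∂x = [(-0.01)·190 − (+0.16)·(-5)] / -3975 = +0.0002767
∂h/∂y = [(-20)·(+0.16) − (-35)·(-0.01)] / -3975 = +0.0008931
Flow direction (−∇h) has components (-0.0002767 E, -0.0008931 N).
Azimuth = atan2(E, N) = atan2(-0.0002767, -0.0008931) = 197.2° ≈ 197°.

197°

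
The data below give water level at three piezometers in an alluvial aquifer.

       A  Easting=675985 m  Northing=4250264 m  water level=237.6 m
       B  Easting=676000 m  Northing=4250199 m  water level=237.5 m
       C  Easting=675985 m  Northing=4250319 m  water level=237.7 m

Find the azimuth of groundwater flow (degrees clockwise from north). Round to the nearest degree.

With h = a·x + b·y + c and A as origin, the differences give:
  15·a + (-65)·b = -0.1
  0·a + 55·b = +0.1
Eliminate b (×55 and ×(-65), subtract): 825·a = 1.00 → a = ∂h/∂x = +0.001212
Back-substitute: b = ∂h/∂y = +0.001818.
Flow direction (−∇h) has components (-0.001212 E, -0.001818 N).
Azimuth = atan2(E, N) = atan2(-0.001212, -0.001818) = 213.7° ≈ 214°.

214°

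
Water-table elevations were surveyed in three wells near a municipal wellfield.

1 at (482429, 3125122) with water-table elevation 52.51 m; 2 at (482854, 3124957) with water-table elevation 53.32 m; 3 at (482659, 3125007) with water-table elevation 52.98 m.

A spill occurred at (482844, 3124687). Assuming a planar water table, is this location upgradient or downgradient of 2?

upgradient

With h = a·x + b·y + c and 1 as origin, the differences give:
  425·a + (-165)·b = +0.81
  230·a + (-115)·b = +0.47
Eliminate b (×(-115) and ×(-165), subtract): -10925·a = -15.600 → a = ∂h/∂x = +0.001428
Back-substitute: b = ∂h/∂y = -0.001231.
Head at (482844, 3124687) = 52.51 + (+0.001428)·(415) + (-0.001231)·(-435) = 53.64 m.
That is higher than the 53.32 m at 2, so the point is upgradient.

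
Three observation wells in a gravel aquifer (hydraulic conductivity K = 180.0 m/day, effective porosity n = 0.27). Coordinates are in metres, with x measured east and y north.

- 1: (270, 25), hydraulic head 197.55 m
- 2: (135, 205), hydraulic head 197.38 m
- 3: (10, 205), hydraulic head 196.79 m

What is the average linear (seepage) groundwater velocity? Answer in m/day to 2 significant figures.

3.6 m/day

Three-point gradient (reference 1): Δ to 2 = (-135, 180, -0.17), Δ to 3 = (-260, 180, -0.76).
∂h/∂x = +0.004720, ∂h/∂y = +0.002596 (det = 22500).
|∇h| = √(0.004720² + 0.002596²) = 0.005387
Seepage velocity v = K·i/n = 180.0 × 0.005387 / 0.27 = 3.591 m/day.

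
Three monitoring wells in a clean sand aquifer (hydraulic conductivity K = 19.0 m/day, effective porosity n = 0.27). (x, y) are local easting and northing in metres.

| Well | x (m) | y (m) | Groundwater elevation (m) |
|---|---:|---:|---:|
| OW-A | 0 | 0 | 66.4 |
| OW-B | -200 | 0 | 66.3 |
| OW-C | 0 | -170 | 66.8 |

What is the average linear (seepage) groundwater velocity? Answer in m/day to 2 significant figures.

0.17 m/day

∂h/∂x = (66.3 − 66.4) / (-200 − 0) = +0.0005000
∂h/∂y = (66.8 − 66.4) / (-170 − 0) = -0.002353
|∇h| = √(0.0005000² + -0.002353²) = 0.002406
Seepage velocity v = K·i/n = 19.0 × 0.002406 / 0.27 = 0.1693 m/day.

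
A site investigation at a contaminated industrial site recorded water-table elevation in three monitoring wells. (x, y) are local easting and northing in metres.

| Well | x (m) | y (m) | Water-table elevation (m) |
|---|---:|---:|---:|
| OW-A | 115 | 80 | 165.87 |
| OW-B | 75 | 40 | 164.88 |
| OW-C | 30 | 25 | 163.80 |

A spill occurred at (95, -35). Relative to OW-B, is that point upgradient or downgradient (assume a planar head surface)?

Three-point gradient (reference OW-A): Δ to OW-B = (-40, -40, -0.99), Δ to OW-C = (-85, -55, -2.07).
∂h/∂x = +0.02362, ∂h/∂y = +0.001125 (det = -1200).
Head at (95, -35) = 165.87 + (+0.02362)·(-20) + (+0.001125)·(-115) = 165.27 m.
That is higher than the 164.88 m at OW-B, so the point is upgradient.

upgradient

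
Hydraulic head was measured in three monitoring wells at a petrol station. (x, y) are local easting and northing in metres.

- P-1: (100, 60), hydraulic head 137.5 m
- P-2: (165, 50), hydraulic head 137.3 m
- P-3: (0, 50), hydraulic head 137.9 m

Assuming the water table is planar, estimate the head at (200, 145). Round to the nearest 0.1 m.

Taking P-1 as reference: P-2−P-1 = (65, -10, -0.2); P-3−P-1 = (-100, -10, +0.4).
Solve a·Δx + b·Δy = Δh: det = 65·(-10) − (-100)·(-10) = -1650.
∂h/∂x = [(-0.2)·(-10) − (+0.4)·(-10)] / -1650 = -0.003636
∂h/∂y = [65·(+0.4) − (-100)·(-0.2)] / -1650 = -0.003636
h(200, 145) = 137.5 + (-0.003636)·(100) + (-0.003636)·(85) = 137.5 -0.364 -0.309 = 136.827 m.

136.8 m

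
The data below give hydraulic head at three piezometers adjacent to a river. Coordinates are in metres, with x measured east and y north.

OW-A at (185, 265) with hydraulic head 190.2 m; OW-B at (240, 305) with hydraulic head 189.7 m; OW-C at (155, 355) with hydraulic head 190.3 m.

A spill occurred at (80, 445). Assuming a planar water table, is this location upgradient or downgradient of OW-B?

upgradient

Taking OW-A as reference: OW-B−OW-A = (55, 40, -0.5); OW-C−OW-A = (-30, 90, +0.1).
Solve a·Δx + b·Δy = Δh: det = 55·90 − (-30)·40 = 6150.
∂h/∂x = [(-0.5)·90 − (+0.1)·40] / 6150 = -0.007967
∂h/∂y = [55·(+0.1) − (-30)·(-0.5)] / 6150 = -0.001545
Head at (80, 445) = 190.2 + (-0.007967)·(-105) + (-0.001545)·(180) = 190.76 m.
That is higher than the 189.7 m at OW-B, so the point is upgradient.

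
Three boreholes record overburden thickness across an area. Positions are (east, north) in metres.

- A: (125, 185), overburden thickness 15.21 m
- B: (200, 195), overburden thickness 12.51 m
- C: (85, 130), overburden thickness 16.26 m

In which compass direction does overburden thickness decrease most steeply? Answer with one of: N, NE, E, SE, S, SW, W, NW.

E

Taking A as reference: B−A = (75, 10, -2.70); C−A = (-40, -55, +1.05).
Determinant of the coordinate differences = 75·(-55) − (-40)·10 = -3725.
∂d/∂x = [(-2.70)·(-55) − (+1.05)·10] / -3725 = -0.03705
∂d/∂y = [75·(+1.05) − (-40)·(-2.70)] / -3725 = +0.007852
Steepest decrease is along −∇f = (+0.03705 E, -0.007852 N) → east.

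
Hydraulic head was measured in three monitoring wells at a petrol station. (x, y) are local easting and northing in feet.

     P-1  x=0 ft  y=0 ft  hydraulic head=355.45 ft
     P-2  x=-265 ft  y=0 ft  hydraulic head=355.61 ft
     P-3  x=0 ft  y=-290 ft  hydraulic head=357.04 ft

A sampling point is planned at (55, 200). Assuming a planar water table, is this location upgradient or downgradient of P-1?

downgradient

∂h/∂x = (355.61 − 355.45) / (-265 − 0) = -0.0006038
∂h/∂y = (357.04 − 355.45) / (-290 − 0) = -0.005483
Head at (55, 200) = 355.45 + (-0.0006038)·(55) + (-0.005483)·(200) = 354.32 ft.
That is lower than the 355.45 ft at P-1, so the point is downgradient.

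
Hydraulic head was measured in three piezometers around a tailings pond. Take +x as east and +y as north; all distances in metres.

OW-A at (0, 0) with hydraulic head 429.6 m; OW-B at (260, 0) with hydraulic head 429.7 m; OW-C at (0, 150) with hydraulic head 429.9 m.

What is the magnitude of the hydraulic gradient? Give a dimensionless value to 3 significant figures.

∂h/∂x = (429.7 − 429.6) / (260 − 0) = +0.0003846
∂h/∂y = (429.9 − 429.6) / (150 − 0) = +0.002000
|∇h| = √(0.0003846² + 0.002000²) = 0.002037

0.00204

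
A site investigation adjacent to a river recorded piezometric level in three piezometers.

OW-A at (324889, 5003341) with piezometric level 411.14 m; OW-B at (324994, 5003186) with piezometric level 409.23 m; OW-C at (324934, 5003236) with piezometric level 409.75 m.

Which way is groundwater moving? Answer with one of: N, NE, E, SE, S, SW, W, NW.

S

Differences from OW-A: to OW-B (Δx, Δy, Δh) = (105, -155, -1.91); to OW-C = (45, -105, -1.39).
Determinant of the coordinate differences = 105·(-105) − 45·(-155) = -4050.
∂h/∂x = [(-1.91)·(-105) − (-1.39)·(-155)] / -4050 = +0.003679
∂h/∂y = [105·(-1.39) − 45·(-1.91)] / -4050 = +0.01481
Flow = −∇h = (-0.003679 east, -0.01481 north), which points south.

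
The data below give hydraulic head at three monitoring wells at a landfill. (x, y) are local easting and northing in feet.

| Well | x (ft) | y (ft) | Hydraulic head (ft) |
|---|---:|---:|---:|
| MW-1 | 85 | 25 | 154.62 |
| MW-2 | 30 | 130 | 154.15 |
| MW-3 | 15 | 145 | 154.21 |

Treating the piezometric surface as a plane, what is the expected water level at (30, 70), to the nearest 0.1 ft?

155.0 ft

Taking MW-1 as reference: MW-2−MW-1 = (-55, 105, -0.47); MW-3−MW-1 = (-70, 120, -0.41).
Solve a·Δx + b·Δy = Δh: det = (-55)·120 − (-70)·105 = 750.
∂h/∂x = [(-0.47)·120 − (-0.41)·105] / 750 = -0.01780
∂h/∂y = [(-55)·(-0.41) − (-70)·(-0.47)] / 750 = -0.01380
h(30, 70) = 154.62 + (-0.01780)·(-55) + (-0.01380)·(45) = 154.62 +0.979 -0.621 = 154.978 ft.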